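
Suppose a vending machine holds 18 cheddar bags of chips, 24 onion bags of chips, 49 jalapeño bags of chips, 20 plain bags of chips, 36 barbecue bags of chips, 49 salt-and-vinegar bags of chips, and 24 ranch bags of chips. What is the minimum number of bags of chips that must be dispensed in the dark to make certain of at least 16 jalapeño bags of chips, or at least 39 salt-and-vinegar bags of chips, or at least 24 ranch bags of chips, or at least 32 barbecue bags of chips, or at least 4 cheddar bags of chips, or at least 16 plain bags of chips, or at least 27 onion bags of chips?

150

Each of the 7 flavors has its own threshold; avoid all of them simultaneously.
The worst case stops just short of every target: 3 cheddar, all 24 onion, 15 jalapeño, 15 plain, 31 barbecue, 38 salt-and-vinegar, 23 ranch — 3 + 24 + 15 + 15 + 31 + 38 + 23 = 149 bags of chips.
One more bag of chips must push some flavor to its target, so 149 + 1 = 150.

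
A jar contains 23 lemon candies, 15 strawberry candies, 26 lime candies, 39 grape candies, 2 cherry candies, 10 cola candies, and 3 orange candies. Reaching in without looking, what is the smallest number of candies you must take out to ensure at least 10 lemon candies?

The worst case draws every non-lemon candy first: 15 + 26 + 39 + 2 + 10 + 3 = 95.
The next 10 draws are then forced to be lemon, giving 95 + 10 = 105.

105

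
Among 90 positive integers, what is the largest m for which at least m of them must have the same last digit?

9

There are 10 possible last digits, which serve as the pigeonholes.
If each of the 10 possible last digits held at most 8, the total would be at most 10 × 8 = 80 < 90, a contradiction.
So at least one holds ⌈90/10⌉ = 9.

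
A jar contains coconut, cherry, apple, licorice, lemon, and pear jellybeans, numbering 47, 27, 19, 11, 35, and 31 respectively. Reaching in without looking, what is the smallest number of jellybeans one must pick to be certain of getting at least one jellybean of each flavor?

160

The hardest flavor to obtain is licorice: we could draw every other jellybean first — 170 − 11 = 159 jellybeans — without a single licorice one.
The next draw must be licorice, so 159 + 1 = 160.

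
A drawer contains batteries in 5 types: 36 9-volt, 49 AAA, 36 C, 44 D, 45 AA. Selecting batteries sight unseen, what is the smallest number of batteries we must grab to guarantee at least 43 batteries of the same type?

Treat the 5 types as pigeonholes.
In the worst case we take at most 42 of each type, but all 36 9-volt and all 36 C (fewer than 42), giving 36 + 42 + 36 + 42 + 42 = 198.
One more battery then forces some type to 43, so 198 + 1 = 199.

199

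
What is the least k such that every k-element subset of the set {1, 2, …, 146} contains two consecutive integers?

74

Partition {1, …, 146} into 73 pairs: {1,2}, {3,4}, …, {145,146}.
Choosing 73 integers — say the 73 even numbers 2, 4, …, 146 — takes one from each pair and avoids the property.
Choosing 74 forces two into the same pair by pigeonhole, and those are consecutive. So 74.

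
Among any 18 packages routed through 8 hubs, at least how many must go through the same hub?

The 18 packages fall into 8 hubs.
If each of the 8 hubs held at most 2, the total would be at most 8 × 2 = 16 < 18, a contradiction.
So at least one holds ⌈18/8⌉ = 3.

3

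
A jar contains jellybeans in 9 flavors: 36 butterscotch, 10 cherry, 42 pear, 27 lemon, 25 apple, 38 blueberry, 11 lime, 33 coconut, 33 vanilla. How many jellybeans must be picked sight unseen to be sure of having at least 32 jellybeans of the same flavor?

229

In the worst case we take at most 31 of each flavor, but all 10 cherry, all 27 lemon, all 25 apple, and all 11 lime (fewer than 31), giving 31 + 10 + 31 + 27 + 25 + 31 + 11 + 31 + 31 = 228.
One more jellybean then forces some flavor to 32, so 228 + 1 = 229.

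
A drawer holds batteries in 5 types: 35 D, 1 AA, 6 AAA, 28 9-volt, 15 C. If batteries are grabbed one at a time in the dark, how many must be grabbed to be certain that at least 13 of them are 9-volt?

70

To avoid 9-volt batteries as long as possible, exhaust the other 4 types first.
The worst case draws every non-9-volt battery first: 35 + 1 + 6 + 15 = 57.
The next 13 draws are then forced to be 9-volt, giving 57 + 13 = 70.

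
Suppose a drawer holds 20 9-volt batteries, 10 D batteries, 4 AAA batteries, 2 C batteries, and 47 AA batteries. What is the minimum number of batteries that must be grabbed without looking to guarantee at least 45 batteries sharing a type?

In the worst case we take at most 44 of each type, but all 20 9-volt, all 10 D, all 4 AAA, and all 2 C (fewer than 44), giving 20 + 10 + 4 + 2 + 44 = 80.
One more battery then forces some type to 45, so 80 + 1 = 81.

81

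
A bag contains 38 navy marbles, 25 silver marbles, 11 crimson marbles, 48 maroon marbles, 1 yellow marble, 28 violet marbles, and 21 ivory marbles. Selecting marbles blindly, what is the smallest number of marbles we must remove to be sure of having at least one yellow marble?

The worst case draws every non-yellow marble first: 38 + 25 + 11 + 48 + 28 + 21 = 171.
The next draw is then forced to be yellow, giving 171 + 1 = 172.

172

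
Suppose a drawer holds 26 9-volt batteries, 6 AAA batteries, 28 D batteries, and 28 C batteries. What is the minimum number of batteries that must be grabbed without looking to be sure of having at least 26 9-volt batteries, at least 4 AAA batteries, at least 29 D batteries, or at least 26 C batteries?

The worst case stops just short of every target: 25 9-volt, 3 AAA, 28 D, 25 C — 25 + 3 + 28 + 25 = 81 batteries.
One more battery must push some type to its target, so 81 + 1 = 82.

82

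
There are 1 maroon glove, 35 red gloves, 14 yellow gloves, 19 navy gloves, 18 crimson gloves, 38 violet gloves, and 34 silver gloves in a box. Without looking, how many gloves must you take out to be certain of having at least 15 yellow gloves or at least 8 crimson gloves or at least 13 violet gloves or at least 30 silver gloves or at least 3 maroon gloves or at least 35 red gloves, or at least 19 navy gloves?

The worst case stops just short of every target: all 1 maroon, 34 red, 14 yellow, 18 navy, 7 crimson, 12 violet, 29 silver — 1 + 34 + 14 + 18 + 7 + 12 + 29 = 115 gloves.
One more glove must push some color to its target, so 115 + 1 = 116.

116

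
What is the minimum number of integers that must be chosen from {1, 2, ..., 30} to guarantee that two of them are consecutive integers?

16

Partition {1, …, 30} into 15 pairs: {1,2}, {3,4}, …, {29,30}.
Choosing 15 integers — say the 15 even numbers 2, 4, …, 30 — takes one from each pair and avoids the property.
Choosing 16 forces two into the same pair by pigeonhole, and those are consecutive. So 16.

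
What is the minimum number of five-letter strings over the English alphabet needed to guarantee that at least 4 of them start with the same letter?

There are 26 possible first letters acting as pigeonholes.
With 26 × 3 = 78 five-letter strings over the English alphabet we could place exactly 3 in each, with no class reaching 4.
One more forces some class to hold 4, so 78 + 1 = 79.

79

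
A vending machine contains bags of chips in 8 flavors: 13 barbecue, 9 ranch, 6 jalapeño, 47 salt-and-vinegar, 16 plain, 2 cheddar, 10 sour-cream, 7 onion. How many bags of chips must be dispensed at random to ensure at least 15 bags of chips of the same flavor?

In the worst case we take at most 14 of each flavor, but all 13 barbecue, all 9 ranch, all 6 jalapeño, all 2 cheddar, all 10 sour-cream, and all 7 onion (fewer than 14), giving 13 + 9 + 6 + 14 + 14 + 2 + 10 + 7 = 75.
One more bag of chips then forces some flavor to 15, so 75 + 1 = 76.

76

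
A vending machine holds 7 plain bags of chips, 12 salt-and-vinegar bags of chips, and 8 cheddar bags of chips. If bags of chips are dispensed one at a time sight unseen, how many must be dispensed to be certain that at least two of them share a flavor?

4

The worst case takes 1 bag of chips of each flavor without reaching 2 of any: 3 × 1 = 3.
The next bag of chips must bring some flavor to 2, so 3 + 1 = 4.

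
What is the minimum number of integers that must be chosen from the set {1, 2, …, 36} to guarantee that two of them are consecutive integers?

Partition {1, …, 36} into 18 pairs: {1,2}, {3,4}, …, {35,36}.
Choosing 18 integers — say the 18 even numbers 2, 4, …, 36 — takes one from each pair and avoids the property.
Choosing 19 forces two into the same pair by pigeonhole, and those are consecutive. So 19.

19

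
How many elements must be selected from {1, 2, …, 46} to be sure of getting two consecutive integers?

Partition {1, …, 46} into 23 pairs: {1,2}, {3,4}, …, {45,46}.
Choosing 23 integers — say the 23 even numbers 2, 4, …, 46 — takes one from each pair and avoids the property.
Choosing 24 forces two into the same pair by pigeonhole, and those are consecutive. So 24.

24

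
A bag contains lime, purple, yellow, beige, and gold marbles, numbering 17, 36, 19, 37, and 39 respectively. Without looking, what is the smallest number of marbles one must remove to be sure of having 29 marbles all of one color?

Treat the 5 colors as pigeonholes.
In the worst case we take at most 28 of each color, but all 17 lime and all 19 yellow (fewer than 28), giving 17 + 28 + 19 + 28 + 28 = 120.
One more marble then forces some color to 29, so 120 + 1 = 121.

121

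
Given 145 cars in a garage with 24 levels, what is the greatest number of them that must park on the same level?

The 145 cars fall into 24 levels.
If each of the 24 levels held at most 6, the total would be at most 24 × 6 = 144 < 145, a contradiction.
So at least one holds ⌈145/24⌉ = 7.

7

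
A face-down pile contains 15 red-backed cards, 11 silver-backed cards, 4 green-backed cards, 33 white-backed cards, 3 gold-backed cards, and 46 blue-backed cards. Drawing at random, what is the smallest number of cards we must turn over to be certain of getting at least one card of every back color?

The hardest back color to obtain is gold-backed: we could draw every other card first — 112 − 3 = 109 cards — without a single gold-backed one.
The next draw must be gold-backed, so 109 + 1 = 110.

110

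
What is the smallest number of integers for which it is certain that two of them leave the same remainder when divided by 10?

11

There are 10 residue classes modulo 10 acting as pigeonholes.
With 10 integers we could place one in each, avoiding any repeat.
One more forces some class to hold 2, so 10 + 1 = 11.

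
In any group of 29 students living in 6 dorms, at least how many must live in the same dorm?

If each of the 6 dorms held at most 4, the total would be at most 6 × 4 = 24 < 29, a contradiction.
So at least one holds ⌈29/6⌉ = 5.

5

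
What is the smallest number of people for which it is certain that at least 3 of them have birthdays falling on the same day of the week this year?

There are 7 days of the week acting as pigeonholes.
With 7 × 2 = 14 people we could place exactly 2 in each, with no class reaching 3.
One more forces some class to hold 3, so 14 + 1 = 15.

15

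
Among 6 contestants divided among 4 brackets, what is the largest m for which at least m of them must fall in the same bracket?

The 6 contestants fall into 4 brackets.
If each of the 4 brackets held at most 1, the total would be at most 4 × 1 = 4 < 6, a contradiction.
So at least one holds ⌈6/4⌉ = 2.

2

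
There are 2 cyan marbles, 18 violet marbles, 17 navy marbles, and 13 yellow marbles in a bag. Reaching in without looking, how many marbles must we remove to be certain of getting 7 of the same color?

In the worst case we take at most 6 of each color, but all 2 cyan (fewer than 6), giving 2 + 6 + 6 + 6 = 20.
One more marble then forces some color to 7, so 20 + 1 = 21.

21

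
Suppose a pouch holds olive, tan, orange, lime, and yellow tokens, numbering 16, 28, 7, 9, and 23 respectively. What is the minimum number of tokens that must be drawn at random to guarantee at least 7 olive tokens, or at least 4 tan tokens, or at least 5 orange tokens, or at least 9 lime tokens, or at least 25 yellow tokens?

45

Each of the 5 colors has its own threshold; avoid all of them simultaneously.
The worst case stops just short of every target: 6 olive, 3 tan, 4 orange, 8 lime, all 23 yellow — 6 + 3 + 4 + 8 + 23 = 44 tokens.
One more token must push some color to its target, so 44 + 1 = 45.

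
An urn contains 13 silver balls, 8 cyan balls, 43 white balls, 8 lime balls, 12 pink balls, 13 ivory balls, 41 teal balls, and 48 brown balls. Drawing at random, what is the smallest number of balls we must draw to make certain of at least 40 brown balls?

The worst case draws every non-brown ball first: 13 + 8 + 43 + 8 + 12 + 13 + 41 = 138.
The next 40 draws are then forced to be brown, giving 138 + 40 = 178.

178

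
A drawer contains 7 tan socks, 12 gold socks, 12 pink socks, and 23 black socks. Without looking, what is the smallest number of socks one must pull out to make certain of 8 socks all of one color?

The worst case takes 7 socks of each color without reaching 8 of any: 4 × 7 = 28.
The next sock must bring some color to 8, so 28 + 1 = 29.

29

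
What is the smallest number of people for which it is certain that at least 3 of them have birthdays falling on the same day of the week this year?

There are 7 days of the week acting as pigeonholes.
With 7 × 2 = 14 people we could place exactly 2 in each, with no class reaching 3.
One more forces some class to hold 3, so 14 + 1 = 15.

15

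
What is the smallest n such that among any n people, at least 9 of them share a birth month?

97

There are 12 months of the year acting as pigeonholes.
With 12 × 8 = 96 people we could place exactly 8 in each, with no class reaching 9.
One more forces some class to hold 9, so 96 + 1 = 97.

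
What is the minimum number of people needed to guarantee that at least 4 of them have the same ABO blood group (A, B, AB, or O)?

13

There are 4 ABO blood groups acting as pigeonholes.
With 4 × 3 = 12 people we could place exactly 3 in each, with no class reaching 4.
One more forces some class to hold 4, so 12 + 1 = 13.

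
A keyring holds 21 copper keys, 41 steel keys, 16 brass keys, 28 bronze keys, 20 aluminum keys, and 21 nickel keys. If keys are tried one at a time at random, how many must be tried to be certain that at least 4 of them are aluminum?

The worst case draws every non-aluminum key first: 21 + 41 + 16 + 28 + 21 = 127.
The next 4 draws are then forced to be aluminum, giving 127 + 4 = 131.

131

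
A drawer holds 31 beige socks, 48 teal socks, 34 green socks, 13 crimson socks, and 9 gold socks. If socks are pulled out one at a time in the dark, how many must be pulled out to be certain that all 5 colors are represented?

127

The hardest color to obtain is gold: we could draw every other sock first — 135 − 9 = 126 socks — without a single gold one.
The next draw must be gold, so 126 + 1 = 127.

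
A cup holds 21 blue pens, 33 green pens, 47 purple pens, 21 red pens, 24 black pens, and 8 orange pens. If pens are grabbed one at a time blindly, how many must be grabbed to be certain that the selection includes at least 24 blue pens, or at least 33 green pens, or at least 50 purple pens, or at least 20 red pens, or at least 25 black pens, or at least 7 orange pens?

The worst case stops just short of every target: all 21 blue, 32 green, all 47 purple, 19 red, 24 black, 6 orange — 21 + 32 + 47 + 19 + 24 + 6 = 149 pens.
One more pen must push some ink color to its target, so 149 + 1 = 150.

150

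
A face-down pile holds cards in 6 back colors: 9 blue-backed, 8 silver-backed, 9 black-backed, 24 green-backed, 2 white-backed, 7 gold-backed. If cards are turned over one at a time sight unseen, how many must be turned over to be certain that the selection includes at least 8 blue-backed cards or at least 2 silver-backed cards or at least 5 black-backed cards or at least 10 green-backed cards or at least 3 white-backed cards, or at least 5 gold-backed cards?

28

Each of the 6 back colors has its own threshold; avoid all of them simultaneously.
The worst case stops just short of every target: 7 blue-backed, 1 silver-backed, 4 black-backed, 9 green-backed, 2 white-backed, 4 gold-backed — 7 + 1 + 4 + 9 + 2 + 4 = 27 cards.
One more card must push some back color to its target, so 27 + 1 = 28.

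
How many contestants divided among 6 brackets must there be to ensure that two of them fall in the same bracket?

There are 6 brackets acting as pigeonholes.
With 6 contestants we could place one in each, avoiding any repeat.
One more forces some class to hold 2, so 6 + 1 = 7.

7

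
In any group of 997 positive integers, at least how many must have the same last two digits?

10

The 997 positive integers fall into 100 possible two-digit endings.
If each of the 100 possible two-digit endings held at most 9, the total would be at most 100 × 9 = 900 < 997, a contradiction.
So at least one holds ⌈997/100⌉ = 10.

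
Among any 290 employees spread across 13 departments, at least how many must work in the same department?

The 290 employees fall into 13 departments.
If each of the 13 departments held at most 22, the total would be at most 13 × 22 = 286 < 290, a contradiction.
So at least one holds ⌈290/13⌉ = 23.

23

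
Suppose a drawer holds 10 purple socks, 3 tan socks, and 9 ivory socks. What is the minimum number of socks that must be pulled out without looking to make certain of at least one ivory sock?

To avoid ivory socks as long as possible, exhaust the other 2 colors first.
The worst case draws every non-ivory sock first: 10 + 3 = 13.
The next draw is then forced to be ivory, giving 13 + 1 = 14.

14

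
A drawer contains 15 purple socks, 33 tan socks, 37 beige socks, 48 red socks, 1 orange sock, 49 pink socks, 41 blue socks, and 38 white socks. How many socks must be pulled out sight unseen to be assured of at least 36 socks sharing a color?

In the worst case we take at most 35 of each color, but all 15 purple, all 33 tan, and all 1 orange (fewer than 35), giving 15 + 33 + 35 + 35 + 1 + 35 + 35 + 35 = 224.
One more sock then forces some color to 36, so 224 + 1 = 225.

225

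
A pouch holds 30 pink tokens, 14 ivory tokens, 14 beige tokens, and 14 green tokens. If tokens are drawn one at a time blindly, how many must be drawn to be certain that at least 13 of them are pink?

55

To avoid pink tokens as long as possible, exhaust the other 3 colors first.
The worst case draws every non-pink token first: 14 + 14 + 14 = 42.
The next 13 draws are then forced to be pink, giving 42 + 13 = 55.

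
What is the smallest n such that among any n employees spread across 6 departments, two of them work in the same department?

7

There are 6 departments acting as pigeonholes.
With 6 employees we could place one in each, avoiding any repeat.
One more forces some class to hold 2, so 6 + 1 = 7.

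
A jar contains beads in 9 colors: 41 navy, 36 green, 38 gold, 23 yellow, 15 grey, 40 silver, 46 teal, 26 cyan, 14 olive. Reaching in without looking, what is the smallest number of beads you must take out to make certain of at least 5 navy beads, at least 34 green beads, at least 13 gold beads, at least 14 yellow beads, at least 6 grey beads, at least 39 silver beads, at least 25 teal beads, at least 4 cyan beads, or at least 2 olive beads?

134

The worst case stops just short of every target: 4 navy, 33 green, 12 gold, 13 yellow, 5 grey, 38 silver, 24 teal, 3 cyan, 1 olive — 4 + 33 + 12 + 13 + 5 + 38 + 24 + 3 + 1 = 133 beads.
One more bead must push some color to its target, so 133 + 1 = 134.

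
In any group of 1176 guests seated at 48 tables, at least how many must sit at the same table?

The 1176 guests fall into 48 tables.
If each of the 48 tables held at most 24, the total would be at most 48 × 24 = 1152 < 1176, a contradiction.
So at least one holds ⌈1176/48⌉ = 25.

25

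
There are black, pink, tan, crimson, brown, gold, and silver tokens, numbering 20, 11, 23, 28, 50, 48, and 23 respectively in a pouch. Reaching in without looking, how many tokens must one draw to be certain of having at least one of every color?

The hardest color to obtain is pink: we could draw every other token first — 203 − 11 = 192 tokens — without a single pink one.
The next draw must be pink, so 192 + 1 = 193.

193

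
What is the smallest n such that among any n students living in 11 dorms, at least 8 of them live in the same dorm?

78

There are 11 dorms acting as pigeonholes.
With 11 × 7 = 77 students we could place exactly 7 in each, with no class reaching 8.
One more forces some class to hold 8, so 77 + 1 = 78.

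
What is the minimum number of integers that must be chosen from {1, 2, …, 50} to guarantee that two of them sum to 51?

Partition {1, …, 50} into 25 pairs: {1,50}, {2,49}, …, {25,26}.
Choosing 25 integers — say the integers 1 through 25 — takes one from each pair and avoids the property.
Choosing 26 forces two into the same pair by pigeonhole, and those sum to 51. So 26.

26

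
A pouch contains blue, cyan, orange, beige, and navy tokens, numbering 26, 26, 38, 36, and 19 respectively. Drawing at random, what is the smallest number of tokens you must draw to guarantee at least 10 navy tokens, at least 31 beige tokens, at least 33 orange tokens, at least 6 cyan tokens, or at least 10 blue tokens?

Each of the 5 colors has its own threshold; avoid all of them simultaneously.
The worst case stops just short of every target: 9 blue, 5 cyan, 32 orange, 30 beige, 9 navy — 9 + 5 + 32 + 30 + 9 = 85 tokens.
One more token must push some color to its target, so 85 + 1 = 86.

86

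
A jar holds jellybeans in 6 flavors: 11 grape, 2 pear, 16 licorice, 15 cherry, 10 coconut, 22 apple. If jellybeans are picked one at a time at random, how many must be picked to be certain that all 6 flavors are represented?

75

The hardest flavor to obtain is pear: we could draw every other jellybean first — 76 − 2 = 74 jellybeans — without a single pear one.
The next draw must be pear, so 74 + 1 = 75.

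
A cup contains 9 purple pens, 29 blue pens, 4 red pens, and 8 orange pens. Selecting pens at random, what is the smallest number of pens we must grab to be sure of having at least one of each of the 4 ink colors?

47

The hardest ink color to obtain is red: we could draw every other pen first — 50 − 4 = 46 pens — without a single red one.
The next draw must be red, so 46 + 1 = 47.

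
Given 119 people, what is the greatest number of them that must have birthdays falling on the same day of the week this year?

17

There are 7 days of the week, which serve as the pigeonholes.
If each of the 7 days of the week held at most 16, the total would be at most 7 × 16 = 112 < 119, a contradiction.
So at least one holds ⌈119/7⌉ = 17.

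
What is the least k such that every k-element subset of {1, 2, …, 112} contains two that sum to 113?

57

Partition {1, …, 112} into 56 pairs: {1,112}, {2,111}, …, {56,57}.
Choosing 56 integers — say the integers 1 through 56 — takes one from each pair and avoids the property.
Choosing 57 forces two into the same pair by pigeonhole, and those sum to 113. So 57.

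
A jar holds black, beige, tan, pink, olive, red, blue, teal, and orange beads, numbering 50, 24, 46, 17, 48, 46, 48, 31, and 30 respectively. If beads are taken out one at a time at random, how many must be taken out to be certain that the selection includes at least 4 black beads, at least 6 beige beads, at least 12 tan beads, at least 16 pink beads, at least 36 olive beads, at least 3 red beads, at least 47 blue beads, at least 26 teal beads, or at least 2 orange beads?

Each of the 9 colors has its own threshold; avoid all of them simultaneously.
The worst case stops just short of every target: 3 black, 5 beige, 11 tan, 15 pink, 35 olive, 2 red, 46 blue, 25 teal, 1 orange — 3 + 5 + 11 + 15 + 35 + 2 + 46 + 25 + 1 = 143 beads.
One more bead must push some color to its target, so 143 + 1 = 144.

144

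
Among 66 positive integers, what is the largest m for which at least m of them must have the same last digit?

7

There are 10 possible last digits, which serve as the pigeonholes.
If each of the 10 possible last digits held at most 6, the total would be at most 10 × 6 = 60 < 66, a contradiction.
So at least one holds ⌈66/10⌉ = 7.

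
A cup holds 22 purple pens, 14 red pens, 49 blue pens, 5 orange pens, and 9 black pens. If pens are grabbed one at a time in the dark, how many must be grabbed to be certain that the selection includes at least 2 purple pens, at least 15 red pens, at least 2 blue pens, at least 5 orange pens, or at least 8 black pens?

Each of the 5 ink colors has its own threshold; avoid all of them simultaneously.
The worst case stops just short of every target: 1 purple, 14 red, 1 blue, 4 orange, 7 black — 1 + 14 + 1 + 4 + 7 = 27 pens.
One more pen must push some ink color to its target, so 27 + 1 = 28.

28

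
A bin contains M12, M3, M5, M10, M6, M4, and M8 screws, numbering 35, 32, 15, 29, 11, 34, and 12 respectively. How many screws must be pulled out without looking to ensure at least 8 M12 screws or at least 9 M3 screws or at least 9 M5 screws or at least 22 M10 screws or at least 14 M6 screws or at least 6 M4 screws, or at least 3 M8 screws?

63

Each of the 7 sizes has its own threshold; avoid all of them simultaneously.
The worst case stops just short of every target: 7 M12, 8 M3, 8 M5, 21 M10, all 11 M6, 5 M4, 2 M8 — 7 + 8 + 8 + 21 + 11 + 5 + 2 = 62 screws.
One more screw must push some size to its target, so 62 + 1 = 63.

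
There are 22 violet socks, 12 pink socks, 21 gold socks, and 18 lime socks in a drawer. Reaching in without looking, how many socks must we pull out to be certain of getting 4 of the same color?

Treat the 4 colors as pigeonholes.
The worst case takes 3 socks of each color without reaching 4 of any: 4 × 3 = 12.
The next sock must bring some color to 4, so 12 + 1 = 13.

13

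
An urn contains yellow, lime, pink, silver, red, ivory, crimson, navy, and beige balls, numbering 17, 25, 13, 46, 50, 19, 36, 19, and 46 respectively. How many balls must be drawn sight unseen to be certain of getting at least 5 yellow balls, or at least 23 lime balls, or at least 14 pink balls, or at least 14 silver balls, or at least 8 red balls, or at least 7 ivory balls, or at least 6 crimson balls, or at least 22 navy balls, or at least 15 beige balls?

The worst case stops just short of every target: 4 yellow, 22 lime, 13 pink, 13 silver, 7 red, 6 ivory, 5 crimson, all 19 navy, 14 beige — 4 + 22 + 13 + 13 + 7 + 6 + 5 + 19 + 14 = 103 balls.
One more ball must push some color to its target, so 103 + 1 = 104.

104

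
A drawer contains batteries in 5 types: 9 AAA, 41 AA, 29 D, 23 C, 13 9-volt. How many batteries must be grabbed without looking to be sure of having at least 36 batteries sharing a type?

In the worst case we take at most 35 of each type, but all 9 AAA, all 29 D, all 23 C, and all 13 9-volt (fewer than 35), giving 9 + 35 + 29 + 23 + 13 = 109.
One more battery then forces some type to 36, so 109 + 1 = 110.

110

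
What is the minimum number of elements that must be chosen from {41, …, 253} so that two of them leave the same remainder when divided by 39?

40

Group the integers by remainder mod 39; there are 39 residue classes, each nonempty in this range.
Choosing one from each class (39 integers) avoids any shared remainder.
One more choice must repeat a class, so two differ by a multiple of 39. Hence 39 + 1 = 40.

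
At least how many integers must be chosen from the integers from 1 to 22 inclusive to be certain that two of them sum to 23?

12

Partition {1, …, 22} into 11 pairs: {1,22}, {2,21}, …, {11,12}.
Choosing 11 integers — say the integers 1 through 11 — takes one from each pair and avoids the property.
Choosing 12 forces two into the same pair by pigeonhole, and those sum to 23. So 12.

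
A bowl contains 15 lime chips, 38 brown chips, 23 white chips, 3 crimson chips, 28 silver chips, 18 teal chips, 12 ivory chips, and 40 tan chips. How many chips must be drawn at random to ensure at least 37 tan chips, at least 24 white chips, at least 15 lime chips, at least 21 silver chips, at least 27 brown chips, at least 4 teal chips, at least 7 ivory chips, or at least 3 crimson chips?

The worst case stops just short of every target: 14 lime, 26 brown, 23 white, 2 crimson, 20 silver, 3 teal, 6 ivory, 36 tan — 14 + 26 + 23 + 2 + 20 + 3 + 6 + 36 = 130 chips.
One more chip must push some color to its target, so 130 + 1 = 131.

131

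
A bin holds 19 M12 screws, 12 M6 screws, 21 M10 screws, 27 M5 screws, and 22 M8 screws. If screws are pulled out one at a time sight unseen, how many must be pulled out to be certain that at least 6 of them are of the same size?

Treat the 5 sizes as pigeonholes.
The worst case takes 5 screws of each size without reaching 6 of any: 5 × 5 = 25.
The next screw must bring some size to 6, so 25 + 1 = 26.

26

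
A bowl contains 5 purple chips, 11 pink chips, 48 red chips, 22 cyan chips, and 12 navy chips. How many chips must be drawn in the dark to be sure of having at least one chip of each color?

The hardest color to obtain is purple: we could draw every other chip first — 98 − 5 = 93 chips — without a single purple one.
The next draw must be purple, so 93 + 1 = 94.

94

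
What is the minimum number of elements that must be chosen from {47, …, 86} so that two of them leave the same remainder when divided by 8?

Use the pigeonhole principle on residue classes: group the integers by remainder mod 8; there are 8 residue classes, each nonempty in this range.
Choosing one from each class (8 integers) avoids any shared remainder.
One more choice must repeat a class, so two differ by a multiple of 8. Hence 8 + 1 = 9.

9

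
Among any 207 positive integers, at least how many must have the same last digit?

21

If each of the 10 possible last digits held at most 20, the total would be at most 10 × 20 = 200 < 207, a contradiction.
So at least one holds ⌈207/10⌉ = 21.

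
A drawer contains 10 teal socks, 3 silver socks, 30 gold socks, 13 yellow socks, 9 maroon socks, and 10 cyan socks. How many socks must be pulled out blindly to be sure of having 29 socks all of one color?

Treat the 6 colors as pigeonholes.
In the worst case we take at most 28 of each color, but all 10 teal, all 3 silver, all 13 yellow, all 9 maroon, and all 10 cyan (fewer than 28), giving 10 + 3 + 28 + 13 + 9 + 10 = 73.
One more sock then forces some color to 29, so 73 + 1 = 74.

74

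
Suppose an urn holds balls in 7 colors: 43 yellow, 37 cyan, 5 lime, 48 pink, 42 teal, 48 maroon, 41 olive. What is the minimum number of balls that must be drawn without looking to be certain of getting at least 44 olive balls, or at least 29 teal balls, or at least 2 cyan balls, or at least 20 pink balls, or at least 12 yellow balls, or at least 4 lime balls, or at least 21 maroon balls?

124

The worst case stops just short of every target: 11 yellow, 1 cyan, 3 lime, 19 pink, 28 teal, 20 maroon, all 41 olive — 11 + 1 + 3 + 19 + 28 + 20 + 41 = 123 balls.
One more ball must push some color to its target, so 123 + 1 = 124.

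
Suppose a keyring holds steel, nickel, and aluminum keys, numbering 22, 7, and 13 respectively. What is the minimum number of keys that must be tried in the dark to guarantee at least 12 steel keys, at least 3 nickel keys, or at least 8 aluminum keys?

Each of the 3 types has its own threshold; avoid all of them simultaneously.
The worst case stops just short of every target: 11 steel, 2 nickel, 7 aluminum — 11 + 2 + 7 = 20 keys.
One more key must push some type to its target, so 20 + 1 = 21.

21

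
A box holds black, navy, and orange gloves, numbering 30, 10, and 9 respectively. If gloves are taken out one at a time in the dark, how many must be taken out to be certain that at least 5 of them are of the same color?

The worst case takes 4 gloves of each color without reaching 5 of any: 3 × 4 = 12.
The next glove must bring some color to 5, so 12 + 1 = 13.

13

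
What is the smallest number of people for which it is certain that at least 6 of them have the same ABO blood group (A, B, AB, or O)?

There are 4 ABO blood groups acting as pigeonholes.
With 4 × 5 = 20 people we could place exactly 5 in each, with no class reaching 6.
One more forces some class to hold 6, so 20 + 1 = 21.

21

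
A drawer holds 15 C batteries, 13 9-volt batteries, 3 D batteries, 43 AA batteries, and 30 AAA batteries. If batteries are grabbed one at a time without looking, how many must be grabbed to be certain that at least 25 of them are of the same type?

In the worst case we take at most 24 of each type, but all 15 C, all 13 9-volt, and all 3 D (fewer than 24), giving 15 + 13 + 3 + 24 + 24 = 79.
One more battery then forces some type to 25, so 79 + 1 = 80.

80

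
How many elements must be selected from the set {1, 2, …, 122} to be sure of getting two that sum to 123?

62

Partition {1, …, 122} into 61 pairs: {1,122}, {2,121}, …, {61,62}.
Choosing 61 integers — say the integers 1 through 61 — takes one from each pair and avoids the property.
Choosing 62 forces two into the same pair by pigeonhole, and those sum to 123. So 62.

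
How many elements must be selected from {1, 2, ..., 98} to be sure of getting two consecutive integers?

50

Partition {1, …, 98} into 49 pairs: {1,2}, {3,4}, …, {97,98}.
Choosing 49 integers — say the 49 even numbers 2, 4, …, 98 — takes one from each pair and avoids the property.
Choosing 50 forces two into the same pair by pigeonhole, and those are consecutive. So 50.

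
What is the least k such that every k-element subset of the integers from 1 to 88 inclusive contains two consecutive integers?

45

Partition {1, …, 88} into 44 pairs: {1,2}, {3,4}, …, {87,88}.
Choosing 44 integers — say the 44 even numbers 2, 4, …, 88 — takes one from each pair and avoids the property.
Choosing 45 forces two into the same pair by pigeonhole, and those are consecutive. So 45.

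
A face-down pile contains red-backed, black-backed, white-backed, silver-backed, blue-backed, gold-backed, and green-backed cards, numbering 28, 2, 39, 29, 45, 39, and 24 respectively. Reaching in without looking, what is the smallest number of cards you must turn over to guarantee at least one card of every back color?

205

The hardest back color to obtain is black-backed: we could draw every other card first — 206 − 2 = 204 cards — without a single black-backed one.
The next draw must be black-backed, so 204 + 1 = 205.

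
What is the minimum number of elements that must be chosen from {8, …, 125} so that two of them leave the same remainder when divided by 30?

Use the pigeonhole principle on residue classes: group the integers by remainder mod 30; there are 30 residue classes, each nonempty in this range.
Choosing one from each class (30 integers) avoids any shared remainder.
One more choice must repeat a class, so two differ by a multiple of 30. Hence 30 + 1 = 31.

31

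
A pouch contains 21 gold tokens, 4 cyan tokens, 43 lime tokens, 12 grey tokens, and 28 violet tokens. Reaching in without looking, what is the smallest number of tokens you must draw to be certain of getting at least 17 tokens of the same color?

In the worst case we take at most 16 of each color, but all 4 cyan and all 12 grey (fewer than 16), giving 16 + 4 + 16 + 12 + 16 = 64.
One more token then forces some color to 17, so 64 + 1 = 65.

65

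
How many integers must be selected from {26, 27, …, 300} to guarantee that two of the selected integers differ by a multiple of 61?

Group the integers by remainder mod 61; there are 61 residue classes, each nonempty in this range.
Choosing one from each class (61 integers) avoids any shared remainder.
One more choice must repeat a class, so two differ by a multiple of 61. Hence 61 + 1 = 62.

62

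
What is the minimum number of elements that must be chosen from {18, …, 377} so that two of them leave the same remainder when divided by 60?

61

Use the pigeonhole principle on residue classes: group the integers by remainder mod 60; there are 60 residue classes, each nonempty in this range.
Choosing one from each class (60 integers) avoids any shared remainder.
One more choice must repeat a class, so two differ by a multiple of 60. Hence 60 + 1 = 61.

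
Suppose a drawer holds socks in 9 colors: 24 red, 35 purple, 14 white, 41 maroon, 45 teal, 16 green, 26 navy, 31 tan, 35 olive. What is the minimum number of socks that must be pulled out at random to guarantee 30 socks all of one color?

In the worst case we take at most 29 of each color, but all 24 red, all 14 white, all 16 green, and all 26 navy (fewer than 29), giving 24 + 29 + 14 + 29 + 29 + 16 + 26 + 29 + 29 = 225.
One more sock then forces some color to 30, so 225 + 1 = 226.

226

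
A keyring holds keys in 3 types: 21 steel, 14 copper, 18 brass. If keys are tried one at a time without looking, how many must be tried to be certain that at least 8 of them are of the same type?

22

Treat the 3 types as pigeonholes.
The worst case takes 7 keys of each type without reaching 8 of any: 3 × 7 = 21.
The next key must bring some type to 8, so 21 + 1 = 22.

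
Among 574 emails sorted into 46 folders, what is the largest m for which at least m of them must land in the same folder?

13

If each of the 46 folders held at most 12, the total would be at most 46 × 12 = 552 < 574, a contradiction.
So at least one holds ⌈574/46⌉ = 13.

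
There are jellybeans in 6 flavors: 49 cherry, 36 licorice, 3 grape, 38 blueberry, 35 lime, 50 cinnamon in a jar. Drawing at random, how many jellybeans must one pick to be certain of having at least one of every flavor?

The hardest flavor to obtain is grape: we could draw every other jellybean first — 211 − 3 = 208 jellybeans — without a single grape one.
The next draw must be grape, so 208 + 1 = 209.

209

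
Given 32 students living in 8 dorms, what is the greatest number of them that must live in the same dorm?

The 32 students fall into 8 dorms.
If each of the 8 dorms held at most 3, the total would be at most 8 × 3 = 24 < 32, a contradiction.
So at least one holds ⌈32/8⌉ = 4.

4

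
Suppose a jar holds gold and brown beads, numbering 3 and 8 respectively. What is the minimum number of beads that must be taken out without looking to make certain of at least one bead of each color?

The hardest color to obtain is gold: we could draw every other bead first — 11 − 3 = 8 beads — without a single gold one.
The next draw must be gold, so 8 + 1 = 9.

9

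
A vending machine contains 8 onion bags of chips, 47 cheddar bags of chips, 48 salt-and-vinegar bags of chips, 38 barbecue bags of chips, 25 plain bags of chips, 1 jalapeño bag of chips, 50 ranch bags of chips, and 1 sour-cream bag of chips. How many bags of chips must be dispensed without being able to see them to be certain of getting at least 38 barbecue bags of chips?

218

To avoid barbecue bags of chips as long as possible, exhaust the other 7 flavors first.
The worst case draws every non-barbecue bag of chips first: 8 + 47 + 48 + 25 + 1 + 50 + 1 = 180.
The next 38 draws are then forced to be barbecue, giving 180 + 38 = 218.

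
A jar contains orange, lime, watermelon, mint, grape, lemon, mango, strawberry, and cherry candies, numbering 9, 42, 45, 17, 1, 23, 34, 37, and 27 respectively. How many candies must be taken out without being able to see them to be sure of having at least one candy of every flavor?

The hardest flavor to obtain is grape: we could draw every other candy first — 235 − 1 = 234 candies — without a single grape one.
The next draw must be grape, so 234 + 1 = 235.

235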